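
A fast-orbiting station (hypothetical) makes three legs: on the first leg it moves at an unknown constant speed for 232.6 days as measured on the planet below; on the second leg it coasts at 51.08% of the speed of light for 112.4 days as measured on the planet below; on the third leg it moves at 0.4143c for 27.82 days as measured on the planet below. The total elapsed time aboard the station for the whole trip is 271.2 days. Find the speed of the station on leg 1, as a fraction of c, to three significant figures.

β = 0.767

Leg 1: speed unknown; τ_1 = 232.6/γ_1.
Leg 2: β = 0.5108; γ = 1/√(1 − 0.5108²) = 1/√0.7391 = 1.163; τ_2 = 112.4/1.163 = 96.63 days.
Leg 3: γ = 1/√(1 − 0.4143²) = 1/√0.8284 = 1.099; τ_3 = 27.82/1.099 = 25.32 days.
Total proper time: τ_1 + 96.63 + 25.32 = 271.2, so τ_1 = 271.2 − 122.0 = 149.2 days.
γ_1 = 232.6/149.2 = 1.558; β = √(1 − 1/γ²) = √0.5883.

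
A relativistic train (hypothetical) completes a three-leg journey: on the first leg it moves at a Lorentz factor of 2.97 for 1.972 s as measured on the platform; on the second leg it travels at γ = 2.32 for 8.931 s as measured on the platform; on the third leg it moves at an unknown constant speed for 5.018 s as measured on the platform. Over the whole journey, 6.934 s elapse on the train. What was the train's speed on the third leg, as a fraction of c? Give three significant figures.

β = 0.876

Leg 1: γ = 2.97; τ_1 = 1.972/2.970 = 0.6640 s.
Leg 2: γ = 2.32; τ_2 = 8.931/2.320 = 3.850 s.
Leg 3: speed unknown; τ_3 = 5.018/γ_3.
Total proper time: 0.6640 + 3.850 + τ_3 = 6.934, so τ_3 = 6.934 − 4.514 = 2.420 s.
γ_3 = 5.018/2.420 = 2.073; β = √(1 − 1/γ²) = √0.7673.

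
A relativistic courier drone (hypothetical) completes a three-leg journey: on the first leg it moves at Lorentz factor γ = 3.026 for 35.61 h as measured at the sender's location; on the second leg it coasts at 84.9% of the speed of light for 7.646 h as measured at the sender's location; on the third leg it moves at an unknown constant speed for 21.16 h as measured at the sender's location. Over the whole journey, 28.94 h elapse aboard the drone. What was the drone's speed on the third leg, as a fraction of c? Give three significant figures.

β = 0.784

Leg 1: γ = 3.026; τ_1 = 35.61/3.026 = 11.77 h.
Leg 2: β = 0.849; γ = 1/√(1 − 0.849²) = 1/√0.2792 = 1.893; τ_2 = 7.646/1.893 = 4.040 h.
Leg 3: speed unknown; τ_3 = 21.16/γ_3.
Total proper time: 11.77 + 4.040 + τ_3 = 28.94, so τ_3 = 28.94 − 15.81 = 13.13 h.
γ_3 = 21.16/13.13 = 1.611; β = √(1 − 1/γ²) = √0.6149.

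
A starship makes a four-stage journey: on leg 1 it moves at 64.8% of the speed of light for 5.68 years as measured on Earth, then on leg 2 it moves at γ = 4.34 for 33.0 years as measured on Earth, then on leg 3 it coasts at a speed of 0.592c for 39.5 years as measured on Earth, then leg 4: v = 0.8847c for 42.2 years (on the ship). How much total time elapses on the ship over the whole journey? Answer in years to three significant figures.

τ = 86.0 years

Leg 1: β = 0.648; γ = 1/√(1 − 0.648²) = 1/√0.5801 = 1.313; τ_1 = 5.68/1.313 = 4.326 years.
Leg 2: γ = 4.34; τ_2 = 33.0/4.340 = 7.604 years.
Leg 3: γ = 1/√(1 − 0.592²) = 1/√0.6495 = 1.241; τ_3 = 39.5/1.241 = 31.83 years.
Leg 4: 42.2 years is already measured on the ship.
Total: 4.326 + 7.604 + 31.83 + 42.20 years.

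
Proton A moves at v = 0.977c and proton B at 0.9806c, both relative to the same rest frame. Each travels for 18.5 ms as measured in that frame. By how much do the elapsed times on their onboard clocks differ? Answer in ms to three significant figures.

A: γ = 1/√(1 − 0.977²) = 1/√0.04547 = 4.690; τ_A = 18.5/4.690 = 3.945 ms.
B: γ = 1/√(1 − 0.9806²) = 1/√0.03842 = 5.102; τ_B = 18.5/5.102 = 3.626 ms.

|τ_A − τ_B| = 0.319 ms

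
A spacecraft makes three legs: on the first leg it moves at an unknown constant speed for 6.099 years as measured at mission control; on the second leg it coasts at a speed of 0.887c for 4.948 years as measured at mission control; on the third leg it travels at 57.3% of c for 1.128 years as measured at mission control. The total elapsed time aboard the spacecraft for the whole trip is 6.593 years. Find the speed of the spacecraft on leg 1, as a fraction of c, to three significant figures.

Leg 1: speed unknown; τ_1 = 6.099/γ_1.
Leg 2: γ = 1/√(1 − 0.887²) = 1/√0.2132 = 2.166; τ_2 = 4.948/2.166 = 2.285 years.
Leg 3: β = 0.573; γ = 1/√(1 − 0.573²) = 1/√0.6717 = 1.220; τ_3 = 1.128/1.220 = 0.9245 years.
Total proper time: τ_1 + 2.285 + 0.9245 = 6.593, so τ_1 = 6.593 − 3.209 = 3.384 years.
γ_1 = 6.099/3.384 = 1.802; β = √(1 − 1/γ²) = √0.6922.

β = 0.832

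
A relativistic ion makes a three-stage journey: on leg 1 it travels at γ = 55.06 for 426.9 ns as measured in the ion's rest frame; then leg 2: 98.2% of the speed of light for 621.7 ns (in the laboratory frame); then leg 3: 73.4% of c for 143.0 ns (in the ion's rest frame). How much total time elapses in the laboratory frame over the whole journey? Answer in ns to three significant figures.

Δt = 2.43×10⁴ ns

Leg 1: γ = 55.06; Δt_1 = 55.06 × 426.9 = 2.351×10⁴ ns.
Leg 2: 621.7 ns is already measured in the laboratory frame.
Leg 3: β = 0.734; γ = 1/√(1 − 0.734²) = 1/√0.4612 = 1.472; Δt_3 = 1.472 × 143.0 = 210.6 ns.
Total: 2.351×10⁴ + 621.7 + 210.6 ns.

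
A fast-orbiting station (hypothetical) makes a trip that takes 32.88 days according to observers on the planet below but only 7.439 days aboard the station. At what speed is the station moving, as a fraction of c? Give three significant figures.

v = 0.974c

The proper time is measured aboard the station (both events occur at the station's location); Δt is measured on the planet below. γ = Δt/τ = 32.88/7.439 = 4.420.
β = √(1 − 1/γ²) = √(1 − 0.05119) = √0.9488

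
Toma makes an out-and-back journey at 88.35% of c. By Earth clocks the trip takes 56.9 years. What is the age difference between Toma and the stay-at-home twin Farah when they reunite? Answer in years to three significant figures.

Δt − τ = 30.2 years

β = 0.8835; γ = 1/√(1 − 0.8835²) = 1/√0.2194 = 2.135
Toma's elapsed proper time: τ = 56.9/2.135 = 26.65 years.
Age gap = Δt − τ = 56.9 − 26.65 years.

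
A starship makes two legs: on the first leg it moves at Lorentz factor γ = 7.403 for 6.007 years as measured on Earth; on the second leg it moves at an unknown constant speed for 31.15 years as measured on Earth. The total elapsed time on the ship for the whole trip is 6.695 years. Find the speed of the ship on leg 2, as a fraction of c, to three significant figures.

β = 0.982

Leg 1: γ = 7.403; τ_1 = 6.007/7.403 = 0.8114 years.
Leg 2: speed unknown; τ_2 = 31.15/γ_2.
Total proper time: 0.8114 + τ_2 = 6.695, so τ_2 = 6.695 − 0.8114 = 5.884 years.
γ_2 = 31.15/5.884 = 5.294; β = √(1 − 1/γ²) = √0.9643.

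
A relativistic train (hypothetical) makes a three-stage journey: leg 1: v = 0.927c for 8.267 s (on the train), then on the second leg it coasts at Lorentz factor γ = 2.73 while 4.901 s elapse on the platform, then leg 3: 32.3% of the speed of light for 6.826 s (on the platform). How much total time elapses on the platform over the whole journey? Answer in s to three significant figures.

Leg 1: γ = 1/√(1 − 0.927²) = 1/√0.1407 = 2.666; Δt_1 = 2.666 × 8.267 = 22.04 s.
Leg 2: 4.901 s is already measured on the platform.
Leg 3: 6.826 s is already measured on the platform.
Total: 22.04 + 4.901 + 6.826 s.

Δt = 33.8 s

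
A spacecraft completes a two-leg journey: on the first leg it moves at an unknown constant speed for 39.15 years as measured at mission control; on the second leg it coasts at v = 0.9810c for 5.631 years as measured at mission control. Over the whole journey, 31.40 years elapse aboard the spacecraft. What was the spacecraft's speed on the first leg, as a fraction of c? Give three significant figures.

Leg 1: speed unknown; τ_1 = 39.15/γ_1.
Leg 2: γ = 1/√(1 − 0.9810²) = 1/√0.03764 = 5.154; τ_2 = 5.631/5.154 = 1.092 years.
Total proper time: τ_1 + 1.092 = 31.40, so τ_1 = 31.40 − 1.092 = 30.31 years.
γ_1 = 39.15/30.31 = 1.292; β = √(1 − 1/γ²) = √0.4007.

β = 0.633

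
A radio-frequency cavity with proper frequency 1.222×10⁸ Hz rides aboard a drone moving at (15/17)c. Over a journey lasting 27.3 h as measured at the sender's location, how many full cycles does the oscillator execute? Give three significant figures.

γ = 1/√(1 − (15/17)²) = 17/8 = 2.125
The oscillator's own cycle count is N = f × τ where τ is the proper time aboard the drone. τ = Δt/γ = 27.3/2.125 = 12.85 h = 4.625×10⁴ s.
N = 1.222×10⁸ × 4.625×10⁴ = 5.652×10¹².

N = 5.65×10¹²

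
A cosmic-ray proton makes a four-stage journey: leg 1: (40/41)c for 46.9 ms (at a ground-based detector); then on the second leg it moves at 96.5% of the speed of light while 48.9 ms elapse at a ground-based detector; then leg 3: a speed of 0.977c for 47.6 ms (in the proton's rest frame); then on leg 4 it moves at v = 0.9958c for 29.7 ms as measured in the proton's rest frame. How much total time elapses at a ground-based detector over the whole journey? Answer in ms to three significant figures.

Leg 1: 46.9 ms is already measured at a ground-based detector.
Leg 2: 48.9 ms is already measured at a ground-based detector.
Leg 3: γ = 1/√(1 − 0.977²) = 1/√0.04547 = 4.690; Δt_3 = 4.690 × 47.6 = 223.2 ms.
Leg 4: γ = 1/√(1 − 0.9958²) = 1/√0.008382 = 10.92; Δt_4 = 10.92 × 29.7 = 324.4 ms.
Total: 46.90 + 48.90 + 223.2 + 324.4 ms.

Δt = 643 ms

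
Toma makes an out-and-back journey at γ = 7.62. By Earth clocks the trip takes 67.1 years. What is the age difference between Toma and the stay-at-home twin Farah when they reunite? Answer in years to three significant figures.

Δt − τ = 58.3 years

γ = 7.62
Toma's elapsed proper time: τ = 67.1/7.620 = 8.806 years.
Age gap = Δt − τ = 67.1 − 8.806 years.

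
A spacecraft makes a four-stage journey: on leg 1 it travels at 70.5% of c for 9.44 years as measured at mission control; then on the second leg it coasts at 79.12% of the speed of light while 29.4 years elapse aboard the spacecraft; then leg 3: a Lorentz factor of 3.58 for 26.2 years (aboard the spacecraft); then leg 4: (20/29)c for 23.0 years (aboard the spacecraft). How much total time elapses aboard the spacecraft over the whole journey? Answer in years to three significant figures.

Leg 1: β = 0.705; γ = 1/√(1 − 0.705²) = 1/√0.5030 = 1.410; τ_1 = 9.44/1.410 = 6.695 years.
Leg 2: 29.4 years is already measured aboard the spacecraft.
Leg 3: 26.2 years is already measured aboard the spacecraft.
Leg 4: 23.0 years is already measured aboard the spacecraft.
Total: 6.695 + 29.40 + 26.20 + 23.00 years.

τ = 85.3 years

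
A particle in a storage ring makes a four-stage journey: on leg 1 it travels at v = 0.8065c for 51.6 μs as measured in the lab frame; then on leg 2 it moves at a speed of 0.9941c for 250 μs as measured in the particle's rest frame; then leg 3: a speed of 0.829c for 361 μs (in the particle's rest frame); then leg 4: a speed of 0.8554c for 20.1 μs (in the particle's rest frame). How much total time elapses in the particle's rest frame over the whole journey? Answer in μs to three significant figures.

Leg 1: γ = 1/√(1 − 0.8065²) = 1/√0.3496 = 1.691; τ_1 = 51.6/1.691 = 30.51 μs.
Leg 2: 250 μs is already measured in the particle's rest frame.
Leg 3: 361 μs is already measured in the particle's rest frame.
Leg 4: 20.1 μs is already measured in the particle's rest frame.
Total: 30.51 + 250.0 + 361.0 + 20.10 μs.

τ = 662 μs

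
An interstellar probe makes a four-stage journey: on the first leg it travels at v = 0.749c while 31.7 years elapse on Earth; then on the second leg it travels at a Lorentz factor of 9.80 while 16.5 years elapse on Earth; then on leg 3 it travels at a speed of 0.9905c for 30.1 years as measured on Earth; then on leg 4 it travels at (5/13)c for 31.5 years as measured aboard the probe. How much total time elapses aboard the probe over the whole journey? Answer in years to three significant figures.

Leg 1: γ = 1/√(1 − 0.749²) = 1/√0.4390 = 1.509; τ_1 = 31.7/1.509 = 21.00 years.
Leg 2: γ = 9.80; τ_2 = 16.5/9.800 = 1.684 years.
Leg 3: γ = 1/√(1 − 0.9905²) = 1/√0.01891 = 7.272; τ_3 = 30.1/7.272 = 4.139 years.
Leg 4: 31.5 years is already measured aboard the probe.
Total: 21.00 + 1.684 + 4.139 + 31.50 years.

τ = 58.3 years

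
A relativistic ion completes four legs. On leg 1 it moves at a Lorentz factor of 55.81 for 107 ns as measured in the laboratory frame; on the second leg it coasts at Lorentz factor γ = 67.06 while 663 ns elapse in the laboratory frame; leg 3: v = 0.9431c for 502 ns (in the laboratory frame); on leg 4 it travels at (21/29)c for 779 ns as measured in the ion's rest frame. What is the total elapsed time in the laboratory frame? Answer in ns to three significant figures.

Δt = 2400 ns

Leg 1: 107 ns is already measured in the laboratory frame.
Leg 2: 663 ns is already measured in the laboratory frame.
Leg 3: 502 ns is already measured in the laboratory frame.
Leg 4: γ = 1/√(1 − (21/29)²) = 29/20 = 1.450; Δt_4 = 1.450 × 779 = 1130 ns.
Total: 107.0 + 663.0 + 502.0 + 1130 ns.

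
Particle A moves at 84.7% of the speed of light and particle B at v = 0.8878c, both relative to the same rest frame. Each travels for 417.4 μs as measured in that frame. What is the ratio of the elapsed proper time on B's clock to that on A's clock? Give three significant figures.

τ_B/τ_A = 0.866

A: β = 0.847; γ = 1/√(1 − 0.847²) = 1/√0.2826 = 1.881. B: γ = 1/√(1 − 0.8878²) = 1/√0.2118 = 2.173.
τ_A/τ_B = γ_B/γ_A = 2.173/1.881 = 1.155, so τ_B/τ_A = 0.8658.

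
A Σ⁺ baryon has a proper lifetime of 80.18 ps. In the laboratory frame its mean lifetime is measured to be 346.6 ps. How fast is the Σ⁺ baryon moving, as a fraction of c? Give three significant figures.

γ = Δt/τ₀ = 346.6/80.18 = 4.323
β = √(1 − 1/γ²) = √(1 − 0.05351) = √0.9465

β = 0.973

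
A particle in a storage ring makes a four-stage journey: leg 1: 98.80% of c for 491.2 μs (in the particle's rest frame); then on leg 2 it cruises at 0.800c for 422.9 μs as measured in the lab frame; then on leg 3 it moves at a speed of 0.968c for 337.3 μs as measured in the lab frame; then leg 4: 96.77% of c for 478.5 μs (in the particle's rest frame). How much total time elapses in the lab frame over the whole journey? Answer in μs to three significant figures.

Δt = 5840 μs

Leg 1: β = 0.9880; γ = 1/√(1 − 0.9880²) = 1/√0.02386 = 6.474; Δt_1 = 6.474 × 491.2 = 3180 μs.
Leg 2: 422.9 μs is already measured in the lab frame.
Leg 3: 337.3 μs is already measured in the lab frame.
Leg 4: β = 0.9677; γ = 1/√(1 − 0.9677²) = 1/√0.06356 = 3.967; Δt_4 = 3.967 × 478.5 = 1898 μs.
Total: 3180 + 422.9 + 337.3 + 1898 μs.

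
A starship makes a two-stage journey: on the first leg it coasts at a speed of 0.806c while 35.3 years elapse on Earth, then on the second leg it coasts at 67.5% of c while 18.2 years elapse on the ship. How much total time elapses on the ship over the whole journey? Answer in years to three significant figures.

Leg 1: γ = 1/√(1 − 0.806²) = 1/√0.3504 = 1.689; τ_1 = 35.3/1.689 = 20.89 years.
Leg 2: 18.2 years is already measured on the ship.
Total: 20.89 + 18.20 years.

τ = 39.1 years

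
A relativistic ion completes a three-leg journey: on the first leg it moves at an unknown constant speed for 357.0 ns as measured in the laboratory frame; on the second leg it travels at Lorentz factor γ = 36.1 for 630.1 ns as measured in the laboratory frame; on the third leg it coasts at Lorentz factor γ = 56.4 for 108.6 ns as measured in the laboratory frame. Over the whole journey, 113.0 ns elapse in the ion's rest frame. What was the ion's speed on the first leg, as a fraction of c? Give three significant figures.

Leg 1: speed unknown; τ_1 = 357.0/γ_1.
Leg 2: γ = 36.1; τ_2 = 630.1/36.10 = 17.45 ns.
Leg 3: γ = 56.4; τ_3 = 108.6/56.40 = 1.926 ns.
Total proper time: τ_1 + 17.45 + 1.926 = 113.0, so τ_1 = 113.0 − 19.38 = 93.62 ns.
γ_1 = 357.0/93.62 = 3.813; β = √(1 − 1/γ²) = √0.9312.

β = 0.965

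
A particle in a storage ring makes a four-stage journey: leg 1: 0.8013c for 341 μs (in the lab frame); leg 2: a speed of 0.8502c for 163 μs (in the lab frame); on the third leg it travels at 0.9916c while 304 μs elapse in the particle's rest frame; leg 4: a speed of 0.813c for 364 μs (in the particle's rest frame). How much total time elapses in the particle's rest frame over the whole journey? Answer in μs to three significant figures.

τ = 958 μs

Leg 1: γ = 1/√(1 − 0.8013²) = 1/√0.3579 = 1.672; τ_1 = 341/1.672 = 204.0 μs.
Leg 2: γ = 1/√(1 − 0.8502²) = 1/√0.2772 = 1.899; τ_2 = 163/1.899 = 85.81 μs.
Leg 3: 304 μs is already measured in the particle's rest frame.
Leg 4: 364 μs is already measured in the particle's rest frame.
Total: 204.0 + 85.81 + 304.0 + 364.0 μs.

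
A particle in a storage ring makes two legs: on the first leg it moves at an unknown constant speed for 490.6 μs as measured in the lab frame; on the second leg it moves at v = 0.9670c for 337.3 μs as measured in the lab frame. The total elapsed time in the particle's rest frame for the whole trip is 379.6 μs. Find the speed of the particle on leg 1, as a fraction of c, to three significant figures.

Leg 1: speed unknown; τ_1 = 490.6/γ_1.
Leg 2: γ = 1/√(1 − 0.9670²) = 1/√0.06491 = 3.925; τ_2 = 337.3/3.925 = 85.94 μs.
Total proper time: τ_1 + 85.94 = 379.6, so τ_1 = 379.6 − 85.94 = 293.7 μs.
γ_1 = 490.6/293.7 = 1.671; β = √(1 − 1/γ²) = √0.6417.

β = 0.801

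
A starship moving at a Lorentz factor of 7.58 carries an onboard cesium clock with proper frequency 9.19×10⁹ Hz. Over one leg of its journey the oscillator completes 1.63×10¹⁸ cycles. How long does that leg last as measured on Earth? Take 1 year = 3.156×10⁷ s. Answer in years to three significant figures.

γ = 7.58
Proper time for N cycles: τ = N/f = 1.63×10¹⁸/(9.19×10⁹) = 1.774×10⁸ s = 5.620 years.
Lab-frame duration Δt = γτ = 7.580 × 5.620 = 42.60 years.

Δt = 42.6 years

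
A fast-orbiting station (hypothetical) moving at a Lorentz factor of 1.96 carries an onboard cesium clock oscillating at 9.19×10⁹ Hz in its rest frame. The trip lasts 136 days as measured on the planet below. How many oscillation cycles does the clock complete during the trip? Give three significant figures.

γ = 1.96
The oscillator's own cycle count is N = f × τ where τ is the proper time aboard the station. τ = Δt/γ = 136/1.960 = 69.39 days = 5.995×10⁶ s.
N = 9.19×10⁹ × 5.995×10⁶ = 5.509×10¹⁶.

N = 5.51×10¹⁶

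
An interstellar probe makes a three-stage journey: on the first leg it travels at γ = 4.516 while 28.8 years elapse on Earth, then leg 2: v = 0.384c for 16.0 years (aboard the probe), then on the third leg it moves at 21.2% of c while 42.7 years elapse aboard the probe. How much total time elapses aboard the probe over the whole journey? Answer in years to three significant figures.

τ = 65.1 years

Leg 1: γ = 4.516; τ_1 = 28.8/4.516 = 6.377 years.
Leg 2: 16.0 years is already measured aboard the probe.
Leg 3: 42.7 years is already measured aboard the probe.
Total: 6.377 + 16.00 + 42.70 years.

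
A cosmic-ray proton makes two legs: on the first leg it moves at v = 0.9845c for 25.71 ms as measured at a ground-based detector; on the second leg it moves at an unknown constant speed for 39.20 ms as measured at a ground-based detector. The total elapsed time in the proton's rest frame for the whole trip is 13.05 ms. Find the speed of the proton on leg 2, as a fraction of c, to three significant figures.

β = 0.976

Leg 1: γ = 1/√(1 − 0.9845²) = 1/√0.03076 = 5.702; τ_1 = 25.71/5.702 = 4.509 ms.
Leg 2: speed unknown; τ_2 = 39.20/γ_2.
Total proper time: 4.509 + τ_2 = 13.05, so τ_2 = 13.05 − 4.509 = 8.541 ms.
γ_2 = 39.20/8.541 = 4.590; β = √(1 − 1/γ²) = √0.9525.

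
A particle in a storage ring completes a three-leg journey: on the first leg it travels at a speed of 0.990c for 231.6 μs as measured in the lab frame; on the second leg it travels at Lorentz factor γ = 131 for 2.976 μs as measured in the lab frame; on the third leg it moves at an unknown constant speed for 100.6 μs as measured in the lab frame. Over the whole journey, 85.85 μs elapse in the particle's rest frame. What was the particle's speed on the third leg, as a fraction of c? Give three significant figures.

Leg 1: γ = 1/√(1 − 0.990²) = 1/√0.01990 = 7.089; τ_1 = 231.6/7.089 = 32.67 μs.
Leg 2: γ = 131; τ_2 = 2.976/131.0 = 0.02272 μs.
Leg 3: speed unknown; τ_3 = 100.6/γ_3.
Total proper time: 32.67 + 0.02272 + τ_3 = 85.85, so τ_3 = 85.85 − 32.69 = 53.16 μs.
γ_3 = 100.6/53.16 = 1.893; β = √(1 − 1/γ²) = √0.7208.

β = 0.849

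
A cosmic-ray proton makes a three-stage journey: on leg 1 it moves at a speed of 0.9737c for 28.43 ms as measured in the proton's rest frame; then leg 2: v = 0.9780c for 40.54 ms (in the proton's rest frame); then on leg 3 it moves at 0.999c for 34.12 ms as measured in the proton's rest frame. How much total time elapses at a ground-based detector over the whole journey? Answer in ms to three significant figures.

Leg 1: γ = 1/√(1 − 0.9737²) = 1/√0.05191 = 4.389; Δt_1 = 4.389 × 28.43 = 124.8 ms.
Leg 2: γ = 1/√(1 − 0.9780²) = 1/√0.04352 = 4.794; Δt_2 = 4.794 × 40.54 = 194.3 ms.
Leg 3: γ = 1/√(1 − 0.999²) = 1/√0.001999 = 22.37; Δt_3 = 22.37 × 34.12 = 763.1 ms.
Total: 124.8 + 194.3 + 763.1 ms.

Δt = 1080 ms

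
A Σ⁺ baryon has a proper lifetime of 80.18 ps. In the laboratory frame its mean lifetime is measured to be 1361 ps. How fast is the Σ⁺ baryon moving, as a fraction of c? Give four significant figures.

γ = Δt/τ₀ = 1361/80.18 = 16.97
β = √(1 − 1/γ²) = √(1 − 0.003471) = √0.9965

β = 0.9983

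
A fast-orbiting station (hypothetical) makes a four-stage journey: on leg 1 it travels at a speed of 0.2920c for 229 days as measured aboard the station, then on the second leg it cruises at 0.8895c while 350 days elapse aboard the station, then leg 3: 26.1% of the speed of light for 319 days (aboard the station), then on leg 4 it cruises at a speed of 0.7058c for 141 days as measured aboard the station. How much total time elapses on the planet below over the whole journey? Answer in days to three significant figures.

Leg 1: γ = 1/√(1 − 0.2920²) = 1/√0.9147 = 1.046; Δt_1 = 1.046 × 229 = 239.4 days.
Leg 2: γ = 1/√(1 − 0.8895²) = 1/√0.2088 = 2.188; Δt_2 = 2.188 × 350 = 766.0 days.
Leg 3: β = 0.261; γ = 1/√(1 − 0.261²) = 1/√0.9319 = 1.036; Δt_3 = 1.036 × 319 = 330.5 days.
Leg 4: γ = 1/√(1 − 0.7058²) = 1/√0.5018 = 1.412; Δt_4 = 1.412 × 141 = 199.0 days.
Total: 239.4 + 766.0 + 330.5 + 199.0 days.

Δt = 1530 days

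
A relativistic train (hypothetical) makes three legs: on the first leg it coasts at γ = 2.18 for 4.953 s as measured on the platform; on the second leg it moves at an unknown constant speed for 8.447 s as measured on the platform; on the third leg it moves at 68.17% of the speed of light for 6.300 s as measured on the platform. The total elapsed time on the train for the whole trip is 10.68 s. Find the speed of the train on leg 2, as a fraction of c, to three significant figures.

Leg 1: γ = 2.18; τ_1 = 4.953/2.180 = 2.272 s.
Leg 2: speed unknown; τ_2 = 8.447/γ_2.
Leg 3: β = 0.6817; γ = 1/√(1 − 0.6817²) = 1/√0.5353 = 1.367; τ_3 = 6.300/1.367 = 4.609 s.
Total proper time: 2.272 + τ_2 + 4.609 = 10.68, so τ_2 = 10.68 − 6.881 = 3.799 s.
γ_2 = 8.447/3.799 = 2.224; β = √(1 − 1/γ²) = √0.7978.

β = 0.893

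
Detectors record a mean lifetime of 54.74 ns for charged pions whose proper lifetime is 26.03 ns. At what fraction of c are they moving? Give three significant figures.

β = 0.880

γ = Δt/τ₀ = 54.74/26.03 = 2.103
β = √(1 − 1/γ²) = √(1 − 0.2261) = √0.7739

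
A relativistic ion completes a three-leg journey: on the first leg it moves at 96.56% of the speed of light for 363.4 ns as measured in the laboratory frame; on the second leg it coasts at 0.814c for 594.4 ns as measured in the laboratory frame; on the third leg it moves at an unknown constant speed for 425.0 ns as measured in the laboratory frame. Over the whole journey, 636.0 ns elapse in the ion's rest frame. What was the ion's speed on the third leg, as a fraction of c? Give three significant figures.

β = 0.887

Leg 1: β = 0.9656; γ = 1/√(1 − 0.9656²) = 1/√0.06762 = 3.846; τ_1 = 363.4/3.846 = 94.50 ns.
Leg 2: γ = 1/√(1 − 0.814²) = 1/√0.3374 = 1.722; τ_2 = 594.4/1.722 = 345.3 ns.
Leg 3: speed unknown; τ_3 = 425.0/γ_3.
Total proper time: 94.50 + 345.3 + τ_3 = 636.0, so τ_3 = 636.0 − 439.8 = 196.2 ns.
γ_3 = 425.0/196.2 = 2.166; β = √(1 − 1/γ²) = √0.7868.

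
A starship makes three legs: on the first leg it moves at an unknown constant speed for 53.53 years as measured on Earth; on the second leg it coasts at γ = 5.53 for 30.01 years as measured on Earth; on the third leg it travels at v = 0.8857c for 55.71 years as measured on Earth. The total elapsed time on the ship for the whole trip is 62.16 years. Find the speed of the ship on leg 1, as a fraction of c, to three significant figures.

Leg 1: speed unknown; τ_1 = 53.53/γ_1.
Leg 2: γ = 5.53; τ_2 = 30.01/5.530 = 5.427 years.
Leg 3: γ = 1/√(1 − 0.8857²) = 1/√0.2155 = 2.154; τ_3 = 55.71/2.154 = 25.86 years.
Total proper time: τ_1 + 5.427 + 25.86 = 62.16, so τ_1 = 62.16 − 31.29 = 30.87 years.
γ_1 = 53.53/30.87 = 1.734; β = √(1 − 1/γ²) = √0.6674.

β = 0.817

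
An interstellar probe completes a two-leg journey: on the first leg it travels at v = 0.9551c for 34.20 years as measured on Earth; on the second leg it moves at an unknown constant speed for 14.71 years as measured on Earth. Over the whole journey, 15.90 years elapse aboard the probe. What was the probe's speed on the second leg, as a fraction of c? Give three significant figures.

β = 0.920

Leg 1: γ = 1/√(1 − 0.9551²) = 1/√0.08778 = 3.375; τ_1 = 34.20/3.375 = 10.13 years.
Leg 2: speed unknown; τ_2 = 14.71/γ_2.
Total proper time: 10.13 + τ_2 = 15.90, so τ_2 = 15.90 − 10.13 = 5.767 years.
γ_2 = 14.71/5.767 = 2.551; β = √(1 − 1/γ²) = √0.8463.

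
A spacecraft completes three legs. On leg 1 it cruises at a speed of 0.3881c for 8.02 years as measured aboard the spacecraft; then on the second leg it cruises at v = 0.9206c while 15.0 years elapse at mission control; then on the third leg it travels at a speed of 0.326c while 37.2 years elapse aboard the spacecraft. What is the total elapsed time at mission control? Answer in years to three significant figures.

Leg 1: γ = 1/√(1 − 0.3881²) = 1/√0.8494 = 1.085; Δt_1 = 1.085 × 8.02 = 8.702 years.
Leg 2: 15.0 years is already measured at mission control.
Leg 3: γ = 1/√(1 − 0.326²) = 1/√0.8937 = 1.058; Δt_3 = 1.058 × 37.2 = 39.35 years.
Total: 8.702 + 15.00 + 39.35 years.

Δt = 63.1 years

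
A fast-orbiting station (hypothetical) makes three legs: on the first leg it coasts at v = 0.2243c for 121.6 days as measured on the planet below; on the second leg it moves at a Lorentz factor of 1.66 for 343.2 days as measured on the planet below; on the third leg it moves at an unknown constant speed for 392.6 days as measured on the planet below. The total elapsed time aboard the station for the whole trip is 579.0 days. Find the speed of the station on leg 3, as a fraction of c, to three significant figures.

Leg 1: γ = 1/√(1 − 0.2243²) = 1/√0.9497 = 1.026; τ_1 = 121.6/1.026 = 118.5 days.
Leg 2: γ = 1.66; τ_2 = 343.2/1.660 = 206.7 days.
Leg 3: speed unknown; τ_3 = 392.6/γ_3.
Total proper time: 118.5 + 206.7 + τ_3 = 579.0, so τ_3 = 579.0 − 325.2 = 253.8 days.
γ_3 = 392.6/253.8 = 1.547; β = √(1 − 1/γ²) = √0.5823.

β = 0.763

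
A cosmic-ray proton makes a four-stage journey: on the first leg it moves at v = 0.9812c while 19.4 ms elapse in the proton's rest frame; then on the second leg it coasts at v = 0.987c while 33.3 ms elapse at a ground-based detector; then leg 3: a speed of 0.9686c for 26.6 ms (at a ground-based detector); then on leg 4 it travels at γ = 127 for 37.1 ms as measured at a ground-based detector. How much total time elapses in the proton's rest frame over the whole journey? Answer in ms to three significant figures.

τ = 31.7 ms

Leg 1: 19.4 ms is already measured in the proton's rest frame.
Leg 2: γ = 1/√(1 − 0.987²) = 1/√0.02583 = 6.222; τ_2 = 33.3/6.222 = 5.352 ms.
Leg 3: γ = 1/√(1 − 0.9686²) = 1/√0.06181 = 4.022; τ_3 = 26.6/4.022 = 6.613 ms.
Leg 4: γ = 127; τ_4 = 37.1/127.0 = 0.2921 ms.
Total: 19.40 + 5.352 + 6.613 + 0.2921 ms.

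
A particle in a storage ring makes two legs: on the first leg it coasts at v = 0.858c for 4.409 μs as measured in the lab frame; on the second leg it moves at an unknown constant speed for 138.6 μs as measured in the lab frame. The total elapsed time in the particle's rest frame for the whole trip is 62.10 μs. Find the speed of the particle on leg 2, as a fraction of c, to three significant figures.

Leg 1: γ = 1/√(1 − 0.858²) = 1/√0.2638 = 1.947; τ_1 = 4.409/1.947 = 2.265 μs.
Leg 2: speed unknown; τ_2 = 138.6/γ_2.
Total proper time: 2.265 + τ_2 = 62.10, so τ_2 = 62.10 − 2.265 = 59.84 μs.
γ_2 = 138.6/59.84 = 2.316; β = √(1 − 1/γ²) = √0.8136.

β = 0.902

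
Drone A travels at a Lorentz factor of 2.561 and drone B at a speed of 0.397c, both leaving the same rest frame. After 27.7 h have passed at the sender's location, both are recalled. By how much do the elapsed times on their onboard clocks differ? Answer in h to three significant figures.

|τ_A − τ_B| = 14.6 h

A: γ = 2.561; τ_A = 27.7/2.561 = 10.82 h.
B: γ = 1/√(1 − 0.397²) = 1/√0.8424 = 1.090; τ_B = 27.7/1.090 = 25.42 h.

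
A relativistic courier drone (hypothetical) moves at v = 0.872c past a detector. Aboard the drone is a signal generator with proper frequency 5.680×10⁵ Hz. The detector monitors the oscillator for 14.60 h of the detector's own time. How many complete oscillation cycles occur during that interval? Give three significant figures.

γ = 1/√(1 − 0.872²) = 1/√0.2396 = 2.043
During 14.60 h of lab time, the oscillator's proper time advances by τ = Δt/γ = 14.60/2.043 = 7.147 h = 2.573×10⁴ s.
N = f × τ = 5.680×10⁵ × 2.573×10⁴ = 1.461×10¹⁰.

N = 1.46×10¹⁰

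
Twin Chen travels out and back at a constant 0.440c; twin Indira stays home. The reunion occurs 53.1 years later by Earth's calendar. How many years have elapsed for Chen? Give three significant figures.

τ = 47.7 years

γ = 1/√(1 − 0.440²) = 1/√0.8064 = 1.114
Chen's clock measures proper time along the trip: τ = Δt/γ = 53.1/1.114 years.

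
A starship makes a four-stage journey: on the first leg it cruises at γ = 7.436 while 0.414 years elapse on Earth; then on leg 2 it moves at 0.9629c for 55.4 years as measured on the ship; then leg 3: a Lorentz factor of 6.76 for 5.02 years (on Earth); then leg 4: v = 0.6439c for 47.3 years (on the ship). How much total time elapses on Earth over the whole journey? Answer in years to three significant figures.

Δt = 273 years

Leg 1: 0.414 years is already measured on Earth.
Leg 2: γ = 1/√(1 − 0.9629²) = 1/√0.07282 = 3.706; Δt_2 = 3.706 × 55.4 = 205.3 years.
Leg 3: 5.02 years is already measured on Earth.
Leg 4: γ = 1/√(1 − 0.6439²) = 1/√0.5854 = 1.307; Δt_4 = 1.307 × 47.3 = 61.82 years.
Total: 0.4140 + 205.3 + 5.020 + 61.82 years.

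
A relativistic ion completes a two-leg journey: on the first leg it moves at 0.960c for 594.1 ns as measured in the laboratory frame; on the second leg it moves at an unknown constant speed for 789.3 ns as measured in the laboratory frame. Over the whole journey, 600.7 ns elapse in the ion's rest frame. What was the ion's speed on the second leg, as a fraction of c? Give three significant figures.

Leg 1: γ = 1/√(1 − 0.960²) = 25/7 ≈ 3.571; τ_1 = 594.1/3.571 = 166.3 ns.
Leg 2: speed unknown; τ_2 = 789.3/γ_2.
Total proper time: 166.3 + τ_2 = 600.7, so τ_2 = 600.7 − 166.3 = 434.4 ns.
γ_2 = 789.3/434.4 = 1.817; β = √(1 − 1/γ²) = √0.6972.

β = 0.835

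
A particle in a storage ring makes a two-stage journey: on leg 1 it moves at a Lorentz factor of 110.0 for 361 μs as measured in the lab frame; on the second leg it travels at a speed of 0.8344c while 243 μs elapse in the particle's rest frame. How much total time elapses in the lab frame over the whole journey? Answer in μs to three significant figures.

Δt = 802 μs

Leg 1: 361 μs is already measured in the lab frame.
Leg 2: γ = 1/√(1 − 0.8344²) = 1/√0.3038 = 1.814; Δt_2 = 1.814 × 243 = 440.9 μs.
Total: 361.0 + 440.9 μs.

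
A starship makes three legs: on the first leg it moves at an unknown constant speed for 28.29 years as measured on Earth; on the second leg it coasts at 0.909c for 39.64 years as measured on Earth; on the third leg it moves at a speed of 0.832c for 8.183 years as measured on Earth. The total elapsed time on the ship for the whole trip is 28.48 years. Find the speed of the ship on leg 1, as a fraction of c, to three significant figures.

β = 0.965

Leg 1: speed unknown; τ_1 = 28.29/γ_1.
Leg 2: γ = 1/√(1 − 0.909²) = 1/√0.1737 = 2.399; τ_2 = 39.64/2.399 = 16.52 years.
Leg 3: γ = 1/√(1 − 0.832²) = 1/√0.3078 = 1.803; τ_3 = 8.183/1.803 = 4.540 years.
Total proper time: τ_1 + 16.52 + 4.540 = 28.48, so τ_1 = 28.48 − 21.06 = 7.418 years.
γ_1 = 28.29/7.418 = 3.813; β = √(1 − 1/γ²) = √0.9312.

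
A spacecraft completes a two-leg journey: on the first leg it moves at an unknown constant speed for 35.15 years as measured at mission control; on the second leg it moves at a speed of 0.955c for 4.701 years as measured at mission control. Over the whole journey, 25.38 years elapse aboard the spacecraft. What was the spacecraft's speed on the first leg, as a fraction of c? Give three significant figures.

Leg 1: speed unknown; τ_1 = 35.15/γ_1.
Leg 2: γ = 1/√(1 − 0.955²) = 1/√0.08798 = 3.371; τ_2 = 4.701/3.371 = 1.394 years.
Total proper time: τ_1 + 1.394 = 25.38, so τ_1 = 25.38 − 1.394 = 23.99 years.
γ_1 = 35.15/23.99 = 1.465; β = √(1 − 1/γ²) = √0.5344.

β = 0.731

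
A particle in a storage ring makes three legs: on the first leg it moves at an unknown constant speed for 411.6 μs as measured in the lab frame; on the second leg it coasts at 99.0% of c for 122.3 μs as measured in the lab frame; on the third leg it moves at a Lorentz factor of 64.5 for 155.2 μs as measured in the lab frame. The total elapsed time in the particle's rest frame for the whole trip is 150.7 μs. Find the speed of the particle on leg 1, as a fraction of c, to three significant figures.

β = 0.948

Leg 1: speed unknown; τ_1 = 411.6/γ_1.
Leg 2: β = 0.990; γ = 1/√(1 − 0.990²) = 1/√0.01990 = 7.089; τ_2 = 122.3/7.089 = 17.25 μs.
Leg 3: γ = 64.5; τ_3 = 155.2/64.50 = 2.406 μs.
Total proper time: τ_1 + 17.25 + 2.406 = 150.7, so τ_1 = 150.7 − 19.66 = 131.0 μs.
γ_1 = 411.6/131.0 = 3.141; β = √(1 − 1/γ²) = √0.8986.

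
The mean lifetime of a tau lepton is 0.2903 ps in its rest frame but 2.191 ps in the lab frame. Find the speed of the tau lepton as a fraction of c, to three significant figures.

γ = Δt/τ₀ = 2.191/0.2903 = 7.547
β = √(1 − 1/γ²) = √(1 − 0.01756) = √0.9824

v = 0.991c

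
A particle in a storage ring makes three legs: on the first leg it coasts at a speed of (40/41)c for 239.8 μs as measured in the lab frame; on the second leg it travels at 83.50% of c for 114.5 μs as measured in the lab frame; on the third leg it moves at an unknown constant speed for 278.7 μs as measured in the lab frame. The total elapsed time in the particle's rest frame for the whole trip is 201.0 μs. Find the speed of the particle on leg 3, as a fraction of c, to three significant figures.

Leg 1: γ = 1/√(1 − (40/41)²) = 41/9 ≈ 4.556; τ_1 = 239.8/4.556 = 52.64 μs.
Leg 2: β = 0.8350; γ = 1/√(1 − 0.8350²) = 1/√0.3028 = 1.817; τ_2 = 114.5/1.817 = 63.00 μs.
Leg 3: speed unknown; τ_3 = 278.7/γ_3.
Total proper time: 52.64 + 63.00 + τ_3 = 201.0, so τ_3 = 201.0 − 115.6 = 85.36 μs.
γ_3 = 278.7/85.36 = 3.265; β = √(1 − 1/γ²) = √0.9062.

β = 0.952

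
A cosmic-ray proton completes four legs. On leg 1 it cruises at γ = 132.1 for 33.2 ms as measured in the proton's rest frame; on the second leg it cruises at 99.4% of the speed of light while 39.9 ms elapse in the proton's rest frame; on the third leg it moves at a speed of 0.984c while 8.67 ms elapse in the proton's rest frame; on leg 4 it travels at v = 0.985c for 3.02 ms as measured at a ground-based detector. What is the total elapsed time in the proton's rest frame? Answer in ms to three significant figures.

τ = 82.3 ms

Leg 1: 33.2 ms is already measured in the proton's rest frame.
Leg 2: 39.9 ms is already measured in the proton's rest frame.
Leg 3: 8.67 ms is already measured in the proton's rest frame.
Leg 4: γ = 1/√(1 − 0.985²) = 1/√0.02977 = 5.795; τ_4 = 3.02/5.795 = 0.5211 ms.
Total: 33.20 + 39.90 + 8.670 + 0.5211 ms.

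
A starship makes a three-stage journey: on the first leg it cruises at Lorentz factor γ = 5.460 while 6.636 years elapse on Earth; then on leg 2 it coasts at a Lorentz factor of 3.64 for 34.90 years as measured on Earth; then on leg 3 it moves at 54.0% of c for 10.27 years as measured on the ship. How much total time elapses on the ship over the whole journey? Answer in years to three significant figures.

Leg 1: γ = 5.460; τ_1 = 6.636/5.460 = 1.215 years.
Leg 2: γ = 3.64; τ_2 = 34.90/3.640 = 9.588 years.
Leg 3: 10.27 years is already measured on the ship.
Total: 1.215 + 9.588 + 10.27 years.

τ = 21.1 years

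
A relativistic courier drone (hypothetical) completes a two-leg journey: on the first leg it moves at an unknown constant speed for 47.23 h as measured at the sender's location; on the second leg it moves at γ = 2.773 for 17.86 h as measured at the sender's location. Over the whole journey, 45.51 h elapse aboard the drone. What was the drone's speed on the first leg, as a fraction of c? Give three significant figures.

β = 0.562

Leg 1: speed unknown; τ_1 = 47.23/γ_1.
Leg 2: γ = 2.773; τ_2 = 17.86/2.773 = 6.441 h.
Total proper time: τ_1 + 6.441 = 45.51, so τ_1 = 45.51 − 6.441 = 39.07 h.
γ_1 = 47.23/39.07 = 1.209; β = √(1 − 1/γ²) = √0.3157.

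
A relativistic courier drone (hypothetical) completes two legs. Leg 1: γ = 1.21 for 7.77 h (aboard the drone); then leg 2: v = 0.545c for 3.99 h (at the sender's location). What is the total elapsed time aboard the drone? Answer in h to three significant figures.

τ = 11.1 h

Leg 1: 7.77 h is already measured aboard the drone.
Leg 2: γ = 1/√(1 − 0.545²) = 1/√0.7030 = 1.193; τ_2 = 3.99/1.193 = 3.345 h.
Total: 7.770 + 3.345 h.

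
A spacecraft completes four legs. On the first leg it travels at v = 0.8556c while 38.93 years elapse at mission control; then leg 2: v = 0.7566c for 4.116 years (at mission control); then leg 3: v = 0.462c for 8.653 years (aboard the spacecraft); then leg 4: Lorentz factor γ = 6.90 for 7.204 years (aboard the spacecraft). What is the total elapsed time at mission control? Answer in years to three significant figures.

Leg 1: 38.93 years is already measured at mission control.
Leg 2: 4.116 years is already measured at mission control.
Leg 3: γ = 1/√(1 − 0.462²) = 1/√0.7866 = 1.128; Δt_3 = 1.128 × 8.653 = 9.757 years.
Leg 4: γ = 6.90; Δt_4 = 6.900 × 7.204 = 49.71 years.
Total: 38.93 + 4.116 + 9.757 + 49.71 years.

Δt = 103 years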